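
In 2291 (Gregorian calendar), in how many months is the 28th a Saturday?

Check the 28th of each month of 2291: Jan 28: Wed, Feb 28: Sat, Mar 28: Sat, Apr 28: Tue, May 28: Thu, Jun 28: Sun, Jul 28: Tue, Aug 28: Fri, Sep 28: Mon, Oct 28: Wed, Nov 28: Sat, Dec 28: Mon.
Saturday occurs in February, March, November — 3 months.

3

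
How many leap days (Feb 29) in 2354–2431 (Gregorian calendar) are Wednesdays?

Leap years in 2354–2431: 19 of them.
Feb 29 weekday advances by 5 (mod 7) from one leap year to the next four years later (or differs when a century non-leap intervenes).
Leap-day weekdays: 2356:Wed✓ 2360:Mon 2364:Sat 2368:Thu 2372:Tue 2376:Sun 2380:Fri 2384:Wed✓ 2388:Mon 2392:Sat 2396:Thu 2400:Tue 2404:Sun 2408:Fri 2412:Wed✓ 2416:Mon 2420:Sat 2424:Thu 2428:Tue
Wednesday: 2356, 2384, 2412 → 3.

3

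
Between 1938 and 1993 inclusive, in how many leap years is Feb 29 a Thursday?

Leap years in 1938–1993: 14 of them.
Feb 29 weekday advances by 5 (mod 7) from one leap year to the next four years later (or differs when a century non-leap intervenes).
Leap-day weekdays: 1940:Thu✓ 1944:Tue 1948:Sun 1952:Fri 1956:Wed 1960:Mon 1964:Sat 1968:Thu✓ 1972:Tue 1976:Sun 1980:Fri 1984:Wed 1988:Mon 1992:Sat
Thursday: 1940, 1968 → 2.

2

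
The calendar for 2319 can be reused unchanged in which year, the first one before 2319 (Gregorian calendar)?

Two years share a calendar iff Jan 1 falls on the same weekday and both are leap or both are common. 2319: Jan 1 is Wednesday, common year.
2318: Jan 1 Tuesday, common
2317: Jan 1 Monday, common
2316: Jan 1 Saturday, leap
2315: Jan 1 Friday, common
2314: Jan 1 Thursday, common
2313: Jan 1 Wednesday, common
2313 matches on both conditions.

2313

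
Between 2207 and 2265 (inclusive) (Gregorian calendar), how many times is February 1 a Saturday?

8

Track February 1's weekday year by year (advancing +1, or +2 across a Feb 29):
  2207: Sun  2208: Mon (+1)  2209: Wed (+2)  2210: Thu (+1)  2211: Fri (+1)
  2212: Sat (+1) ✓  2213: Mon (+2)  2214: Tue (+1)  2215: Wed (+1)  2216: Thu (+1)
  2217: Sat (+2) ✓  2218: Sun (+1)  2219: Mon (+1)  2220: Tue (+1)  … (31 more years) …
  2252: Sun (+1)  2253: Tue (+2)  2254: Wed (+1)  2255: Thu (+1)  2256: Fri (+1)
  2257: Sun (+2)  2258: Mon (+1)  2259: Tue (+1)  2260: Wed (+1)  2261: Fri (+2)
  2262: Sat (+1) ✓  2263: Sun (+1)  2264: Mon (+1)  2265: Wed (+2)
Saturday years: 2212, 2217, 2223, 2234, 2240, 2245, 2251, 2262 — 8 in total.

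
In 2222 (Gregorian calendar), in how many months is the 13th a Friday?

Check the 13th of each month of 2222: Jan 13: Sun, Feb 13: Wed, Mar 13: Wed, Apr 13: Sat, May 13: Mon, Jun 13: Thu, Jul 13: Sat, Aug 13: Tue, Sep 13: Fri, Oct 13: Sun, Nov 13: Wed, Dec 13: Fri.
Friday occurs in September, December — 2 months.

2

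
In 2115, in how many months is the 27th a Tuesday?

Check the 27th of each month of 2115: Jan 27: Sun, Feb 27: Wed, Mar 27: Wed, Apr 27: Sat, May 27: Mon, Jun 27: Thu, Jul 27: Sat, Aug 27: Tue, Sep 27: Fri, Oct 27: Sun, Nov 27: Wed, Dec 27: Fri.
Tuesday occurs in August — 1 month.

1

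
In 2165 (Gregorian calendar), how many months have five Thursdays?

4

A month of length L has five Thursdays iff its first Thursday is on day ≤ L−28 (so day 1–3 in a 31-day month, 1–2 in a 30-day month, day 1 in a leap February).
Checking each month of 2165: Jan starts Tue (31d) ✓; Feb starts Fri (28d); Mar starts Fri (31d); Apr starts Mon (30d); May starts Wed (31d) ✓; Jun starts Sat (30d); Jul starts Mon (31d); Aug starts Thu (31d) ✓; Sep starts Sun (30d); Oct starts Tue (31d) ✓; Nov starts Fri (30d); Dec starts Sun (31d).
Five-Thursday months: January, May, August, October → 4.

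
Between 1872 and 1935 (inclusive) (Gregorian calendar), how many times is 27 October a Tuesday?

9

Track 27 October's weekday year by year (advancing +1, or +2 across a Feb 29):
  1872: Sun  1873: Mon (+1)  1874: Tue (+1) ✓  1875: Wed (+1)  1876: Fri (+2)
  1877: Sat (+1)  1878: Sun (+1)  1879: Mon (+1)  1880: Wed (+2)  1881: Thu (+1)
  1882: Fri (+1)  1883: Sat (+1)  1884: Mon (+2)  1885: Tue (+1) ✓  … (36 more years) …
  1922: Fri (+1)  1923: Sat (+1)  1924: Mon (+2)  1925: Tue (+1) ✓  1926: Wed (+1)
  1927: Thu (+1)  1928: Sat (+2)  1929: Sun (+1)  1930: Mon (+1)  1931: Tue (+1) ✓
  1932: Thu (+2)  1933: Fri (+1)  1934: Sat (+1)  1935: Sun (+1)
Tuesday years: 1874, 1885, 1891, 1896, 1903, 1908, 1914, 1925, 1931 — 9 in total.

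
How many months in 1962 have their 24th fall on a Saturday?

3

Check the 24th of each month of 1962: Jan 24: Wed, Feb 24: Sat, Mar 24: Sat, Apr 24: Tue, May 24: Thu, Jun 24: Sun, Jul 24: Tue, Aug 24: Fri, Sep 24: Mon, Oct 24: Wed, Nov 24: Sat, Dec 24: Mon.
Saturday occurs in February, March, November — 3 months.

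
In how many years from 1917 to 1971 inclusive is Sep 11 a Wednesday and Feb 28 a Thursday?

6

Check each year's weekday for Sep 11 and Feb 28:
  1917: Tue/Wed  1918: Wed/Thu ✓  1919: Thu/Fri  1920: Sat/Sat  1921: Sun/Mon  1922: Mon/Tue  1923: Tue/Wed  1924: Thu/Thu  1925: Fri/Sat  1926: Sat/Sun  1927: Sun/Mon  1928: Tue/Tue  1929: Wed/Thu ✓  1930: Thu/Fri  …(27 more)…  1958: Thu/Fri  1959: Fri/Sat  1960: Sun/Sun  1961: Mon/Tue  1962: Tue/Wed  1963: Wed/Thu ✓  1964: Fri/Fri  1965: Sat/Sun  1966: Sun/Mon  1967: Mon/Tue  1968: Wed/Wed  1969: Thu/Fri  1970: Fri/Sat  1971: Sat/Sun
Both conditions hold in: 1918, 1929, 1935, 1946, 1957, 1963 — 6.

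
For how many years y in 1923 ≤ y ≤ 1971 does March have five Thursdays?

March has 31 days; it has five Thursdays when Thursday falls among the first (month-length − 28) days — i.e. when March 1 is one of Thursday/Wednesday/Tuesday.
March 1 by year: 1923:Thu✓ 1924:Sat 1925:Sun 1926:Mon 1927:Tue✓ 1928:Thu✓ 1929:Fri 1930:Sat 1931:Sun 1932:Tue✓ 1933:Wed✓ 1934:Thu✓ 1935:Fri 1936:Sun 1937:Mon …(19 more)… 1957:Fri 1958:Sat 1959:Sun 1960:Tue✓ 1961:Wed✓ 1962:Thu✓ 1963:Fri 1964:Sun 1965:Mon 1966:Tue✓ 1967:Wed✓ 1968:Fri 1969:Sat 1970:Sun 1971:Mon
Years with five Thursdays: 1923, 1927, 1928, 1932, 1933, 1934, 1938, 1939, 1944, 1945, 1949, 1950, 1951, 1955, 1956, 1960, 1961, 1962, 1966, 1967 → 20.

20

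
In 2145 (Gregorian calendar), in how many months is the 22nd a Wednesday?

Check the 22nd of each month of 2145: Jan 22: Fri, Feb 22: Mon, Mar 22: Mon, Apr 22: Thu, May 22: Sat, Jun 22: Tue, Jul 22: Thu, Aug 22: Sun, Sep 22: Wed, Oct 22: Fri, Nov 22: Mon, Dec 22: Wed.
Wednesday occurs in September, December — 2 months.

2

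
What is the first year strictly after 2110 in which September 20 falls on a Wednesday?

From one year to the next, a fixed date's weekday advances by 1, or by 2 when a Feb 29 lies between the two dates.
2110: September 20 is Saturday.
2111: Sunday (+1)
2112: Tuesday (+2)
2113: Wednesday (+1)
September 20 falls on a Wednesday in 2113.

2113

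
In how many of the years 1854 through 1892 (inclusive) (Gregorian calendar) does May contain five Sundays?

May has 31 days; it has five Sundays when Sunday falls among the first (month-length − 28) days — i.e. when May 1 is one of Sunday/Saturday/Friday.
May 1 by year: 1854:Mon 1855:Tue 1856:Thu 1857:Fri✓ 1858:Sat✓ 1859:Sun✓ 1860:Tue 1861:Wed 1862:Thu 1863:Fri✓ 1864:Sun✓ 1865:Mon 1866:Tue 1867:Wed 1868:Fri✓ …(9 more)… 1878:Wed 1879:Thu 1880:Sat✓ 1881:Sun✓ 1882:Mon 1883:Tue 1884:Thu 1885:Fri✓ 1886:Sat✓ 1887:Sun✓ 1888:Tue 1889:Wed 1890:Thu 1891:Fri✓ 1892:Sun✓
Years with five Sundays: 1857, 1858, 1859, 1863, 1864, 1868, 1869, 1870, 1874, 1875, 1880, 1881, 1885, 1886, 1887, 1891, 1892 → 17.

17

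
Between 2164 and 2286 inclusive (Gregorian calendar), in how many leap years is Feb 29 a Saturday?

4

Leap years in 2164–2286: 30 of them.
Feb 29 weekday advances by 5 (mod 7) from one leap year to the next four years later (or differs when a century non-leap intervenes).
Leap-day weekdays: 2164:Wed 2168:Mon 2172:Sat✓ 2176:Thu 2180:Tue 2184:Sun 2188:Fri 2192:Wed 2196:Mon 2204:Wed 2208:Mon 2212:Sat✓ 2216:Thu …(4 more)… 2236:Mon 2240:Sat✓ 2244:Thu 2248:Tue 2252:Sun 2256:Fri 2260:Wed 2264:Mon 2268:Sat✓ 2272:Thu 2276:Tue 2280:Sun 2284:Fri
Saturday: 2172, 2212, 2240, 2268 → 4.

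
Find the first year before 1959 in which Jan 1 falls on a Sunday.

1956

Jan 1 advances by 2 weekdays after a leap year and by 1 after a common year.
1959: Jan 1 is Thursday.
1958: Wednesday
1957: Tuesday
1956: Sunday (leap)
1956 begins on a Sunday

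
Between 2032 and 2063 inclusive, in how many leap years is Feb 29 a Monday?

1

Leap years in 2032–2063: 8 of them.
Feb 29 weekday advances by 5 (mod 7) from one leap year to the next four years later (or differs when a century non-leap intervenes).
Leap-day weekdays: 2032:Sun 2036:Fri 2040:Wed 2044:Mon✓ 2048:Sat 2052:Thu 2056:Tue 2060:Sun
Monday: 2044 → 1.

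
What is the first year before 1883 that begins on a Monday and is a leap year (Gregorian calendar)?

Jan 1 advances by 2 weekdays after a leap year and by 1 after a common year.
1883: Jan 1 is Monday.
1882: Sunday
1881: Saturday
1880: Thursday (leap)
1879: Wednesday
1878: Tuesday
1877: Monday
1876: Saturday (leap)
1875: Friday
1874: Thursday
1873: Wednesday
1872: Monday (leap)
1872 begins on a Monday and is a leap year.

1872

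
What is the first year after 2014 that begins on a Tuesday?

Jan 1 advances by 2 weekdays after a leap year and by 1 after a common year.
2014: Jan 1 is Wednesday.
2015: Thursday
2016: Friday (leap)
2017: Sunday
2018: Monday
2019: Tuesday
2019 begins on a Tuesday

2019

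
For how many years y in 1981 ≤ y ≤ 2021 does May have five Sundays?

19

May has 31 days; it has five Sundays when Sunday falls among the first (month-length − 28) days — i.e. when May 1 is one of Sunday/Saturday/Friday.
May 1 by year: 1981:Fri✓ 1982:Sat✓ 1983:Sun✓ 1984:Tue 1985:Wed 1986:Thu 1987:Fri✓ 1988:Sun✓ 1989:Mon 1990:Tue 1991:Wed 1992:Fri✓ 1993:Sat✓ 1994:Sun✓ 1995:Mon …(11 more)… 2007:Tue 2008:Thu 2009:Fri✓ 2010:Sat✓ 2011:Sun✓ 2012:Tue 2013:Wed 2014:Thu 2015:Fri✓ 2016:Sun✓ 2017:Mon 2018:Tue 2019:Wed 2020:Fri✓ 2021:Sat✓
Years with five Sundays: 1981, 1982, 1983, 1987, 1988, 1992, 1993, 1994, 1998, 1999, 2004, 2005, 2009, 2010, 2011, 2015, 2016, 2020, 2021 → 19.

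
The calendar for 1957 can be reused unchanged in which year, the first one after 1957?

Two years share a calendar iff Jan 1 falls on the same weekday and both are leap or both are common. 1957: Jan 1 is Tuesday, common year.
1958: Jan 1 Wednesday, common
1959: Jan 1 Thursday, common
1960: Jan 1 Friday, leap
1961: Jan 1 Sunday, common
1962: Jan 1 Monday, common
1963: Jan 1 Tuesday, common
1963 matches on both conditions.

1963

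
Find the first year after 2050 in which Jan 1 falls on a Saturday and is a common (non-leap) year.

2061

Jan 1 advances by 2 weekdays after a leap year and by 1 after a common year.
2050: Jan 1 is Saturday.
2051: Sunday
2052: Monday (leap)
2053: Wednesday
2054: Thursday
2055: Friday
2056: Saturday (leap)
2057: Monday
2058: Tuesday
2059: Wednesday
2060: Thursday (leap)
2061: Saturday
2061 begins on a Saturday and is a common year.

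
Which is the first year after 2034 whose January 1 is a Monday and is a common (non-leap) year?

Jan 1 advances by 2 weekdays after a leap year and by 1 after a common year.
2034: Jan 1 is Sunday.
2035: Monday
2035 begins on a Monday and is a common year.

2035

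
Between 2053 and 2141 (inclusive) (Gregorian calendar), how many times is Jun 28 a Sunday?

13

Track Jun 28's weekday year by year (advancing +1, or +2 across a Feb 29):
  2053: Sat  2054: Sun (+1) ✓  2055: Mon (+1)  2056: Wed (+2)  2057: Thu (+1)
  2058: Fri (+1)  2059: Sat (+1)  2060: Mon (+2)  2061: Tue (+1)  2062: Wed (+1)
  2063: Thu (+1)  2064: Sat (+2)  2065: Sun (+1) ✓  2066: Mon (+1)  … (61 more years) …
  2128: Mon (+2)  2129: Tue (+1)  2130: Wed (+1)  2131: Thu (+1)  2132: Sat (+2)
  2133: Sun (+1) ✓  2134: Mon (+1)  2135: Tue (+1)  2136: Thu (+2)  2137: Fri (+1)
  2138: Sat (+1)  2139: Sun (+1) ✓  2140: Tue (+2)  2141: Wed (+1)
Sunday years: 2054, 2065, 2071, 2076, 2082, 2093, 2099, 2105, 2111, 2116, 2122, 2133, 2139 — 13 in total.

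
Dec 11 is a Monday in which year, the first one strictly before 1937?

From one year to the next, a fixed date's weekday advances by 1, or by 2 when a Feb 29 lies between the two dates.
1937: December 11 is Saturday.
1936: Friday (−1)
1935: Wednesday (−2)
1934: Tuesday (−1)
1933: Monday (−1)
Dec 11 falls on a Monday in 1933.

1933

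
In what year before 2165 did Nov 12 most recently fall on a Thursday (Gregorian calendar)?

From one year to the next, a fixed date's weekday advances by 1, or by 2 when a Feb 29 lies between the two dates.
2165: November 12 is Tuesday.
2164: Monday (−1)
2163: Saturday (−2)
2162: Friday (−1)
2161: Thursday (−1)
Nov 12 falls on a Thursday in 2161.

2161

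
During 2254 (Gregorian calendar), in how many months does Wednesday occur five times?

4

A month of length L has five Wednesdays iff its first Wednesday is on day ≤ L−28 (so day 1–3 in a 31-day month, 1–2 in a 30-day month, day 1 in a leap February).
Checking each month of 2254: Jan starts Sun (31d); Feb starts Wed (28d); Mar starts Wed (31d) ✓; Apr starts Sat (30d); May starts Mon (31d) ✓; Jun starts Thu (30d); Jul starts Sat (31d); Aug starts Tue (31d) ✓; Sep starts Fri (30d); Oct starts Sun (31d); Nov starts Wed (30d) ✓; Dec starts Fri (31d).
Five-Wednesday months: March, May, August, November → 4.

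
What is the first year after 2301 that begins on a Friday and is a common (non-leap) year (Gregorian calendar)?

Jan 1 advances by 2 weekdays after a leap year and by 1 after a common year.
2301: Jan 1 is Tuesday.
2302: Wednesday
2303: Thursday
2304: Friday (leap)
2305: Sunday
2306: Monday
2307: Tuesday
2308: Wednesday (leap)
2309: Friday
2309 begins on a Friday and is a common year.

2309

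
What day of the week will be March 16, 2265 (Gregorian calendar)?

Thursday

January 1, 2265 is a Sunday.
March 16 is day 75 of the year, i.e. 74 days after Jan 1.
74 mod 7 = 4, so advance 4 weekdays from Sunday: Thursday.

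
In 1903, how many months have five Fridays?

4

A month of length L has five Fridays iff its first Friday is on day ≤ L−28 (so day 1–3 in a 31-day month, 1–2 in a 30-day month, day 1 in a leap February).
Checking each month of 1903: Jan starts Thu (31d) ✓; Feb starts Sun (28d); Mar starts Sun (31d); Apr starts Wed (30d); May starts Fri (31d) ✓; Jun starts Mon (30d); Jul starts Wed (31d) ✓; Aug starts Sat (31d); Sep starts Tue (30d); Oct starts Thu (31d) ✓; Nov starts Sun (30d); Dec starts Tue (31d).
Five-Friday months: January, May, July, October → 4.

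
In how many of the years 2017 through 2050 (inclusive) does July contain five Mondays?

July has 31 days; it has five Mondays when Monday falls among the first (month-length − 28) days — i.e. when July 1 is one of Monday/Sunday/Saturday.
July 1 by year: 2017:Sat✓ 2018:Sun✓ 2019:Mon✓ 2020:Wed 2021:Thu 2022:Fri 2023:Sat✓ 2024:Mon✓ 2025:Tue 2026:Wed 2027:Thu 2028:Sat✓ 2029:Sun✓ 2030:Mon✓ 2031:Tue …(4 more)… 2036:Tue 2037:Wed 2038:Thu 2039:Fri 2040:Sun✓ 2041:Mon✓ 2042:Tue 2043:Wed 2044:Fri 2045:Sat✓ 2046:Sun✓ 2047:Mon✓ 2048:Wed 2049:Thu 2050:Fri
Years with five Mondays: 2017, 2018, 2019, 2023, 2024, 2028, 2029, 2030, 2034, 2035, 2040, 2041, 2045, 2046, 2047 → 15.

15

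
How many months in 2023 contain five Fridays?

4

A month of length L has five Fridays iff its first Friday is on day ≤ L−28 (so day 1–3 in a 31-day month, 1–2 in a 30-day month, day 1 in a leap February).
Checking each month of 2023: Jan starts Sun (31d); Feb starts Wed (28d); Mar starts Wed (31d) ✓; Apr starts Sat (30d); May starts Mon (31d); Jun starts Thu (30d) ✓; Jul starts Sat (31d); Aug starts Tue (31d); Sep starts Fri (30d) ✓; Oct starts Sun (31d); Nov starts Wed (30d); Dec starts Fri (31d) ✓.
Five-Friday months: March, June, September, December → 4.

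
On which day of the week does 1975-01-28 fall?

January 1, 1975 is a Wednesday.
January 28 is day 28 of the year, i.e. 27 days after Jan 1.
27 mod 7 = 6, so advance 6 weekdays from Wednesday: Tuesday.

Tuesday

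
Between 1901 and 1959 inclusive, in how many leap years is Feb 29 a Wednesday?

2

Leap years in 1901–1959: 14 of them.
Feb 29 weekday advances by 5 (mod 7) from one leap year to the next four years later (or differs when a century non-leap intervenes).
Leap-day weekdays: 1904:Mon 1908:Sat 1912:Thu 1916:Tue 1920:Sun 1924:Fri 1928:Wed✓ 1932:Mon 1936:Sat 1940:Thu 1944:Tue 1948:Sun 1952:Fri 1956:Wed✓
Wednesday: 1928, 1956 → 2.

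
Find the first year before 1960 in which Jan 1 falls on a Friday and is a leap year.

1932

Jan 1 advances by 2 weekdays after a leap year and by 1 after a common year.
1960: Jan 1 is Friday (leap).
1959: Thursday
1958: Wednesday
1957: Tuesday
1956: Sunday (leap)
1955: Saturday
1954: Friday
1953: Thursday
1952: Tuesday (leap)
1951: Monday
1950: Sunday
1949: Saturday
1948: Thursday (leap)
1947: Wednesday
1946: Tuesday
1945: Monday
1944: Saturday (leap)
1943: Friday
1942: Thursday
1941: Wednesday
1940: Monday (leap)
1939: Sunday
1938: Saturday
1937: Friday
1936: Wednesday (leap)
1935: Tuesday
1934: Monday
1933: Sunday
1932: Friday (leap)
1932 begins on a Friday and is a leap year.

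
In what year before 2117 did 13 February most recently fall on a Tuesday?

2114

From one year to the next, a fixed date's weekday advances by 1, or by 2 when a Feb 29 lies between the two dates.
2117: February 13 is Saturday.
2116: Thursday (−2)
2115: Wednesday (−1)
2114: Tuesday (−1)
13 February falls on a Tuesday in 2114.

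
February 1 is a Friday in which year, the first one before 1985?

From one year to the next, a fixed date's weekday advances by 1, or by 2 when a Feb 29 lies between the two dates.
1985: February 1 is Friday.
1984: Wednesday (−2)
1983: Tuesday (−1)
1982: Monday (−1)
1981: Sunday (−1)
1980: Friday (−2)
February 1 falls on a Friday in 1980.

1980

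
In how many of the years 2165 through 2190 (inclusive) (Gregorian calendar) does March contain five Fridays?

11

March has 31 days; it has five Fridays when Friday falls among the first (month-length − 28) days — i.e. when March 1 is one of Friday/Thursday/Wednesday.
March 1 by year: 2165:Fri✓ 2166:Sat 2167:Sun 2168:Tue 2169:Wed✓ 2170:Thu✓ 2171:Fri✓ 2172:Sun 2173:Mon 2174:Tue 2175:Wed✓ 2176:Fri✓ 2177:Sat 2178:Sun 2179:Mon 2180:Wed✓ 2181:Thu✓ 2182:Fri✓ 2183:Sat 2184:Mon 2185:Tue 2186:Wed✓ 2187:Thu✓ 2188:Sat 2189:Sun 2190:Mon
Years with five Fridays: 2165, 2169, 2170, 2171, 2175, 2176, 2180, 2181, 2182, 2186, 2187 → 11.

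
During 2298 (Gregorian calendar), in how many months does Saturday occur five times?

A month of length L has five Saturdays iff its first Saturday is on day ≤ L−28 (so day 1–3 in a 31-day month, 1–2 in a 30-day month, day 1 in a leap February).
Checking each month of 2298: Jan starts Sat (31d) ✓; Feb starts Tue (28d); Mar starts Tue (31d); Apr starts Fri (30d) ✓; May starts Sun (31d); Jun starts Wed (30d); Jul starts Fri (31d) ✓; Aug starts Mon (31d); Sep starts Thu (30d); Oct starts Sat (31d) ✓; Nov starts Tue (30d); Dec starts Thu (31d) ✓.
Five-Saturday months: January, April, July, October, December → 5.

5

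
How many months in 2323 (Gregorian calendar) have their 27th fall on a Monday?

1

Check the 27th of each month of 2323: Jan 27: Sat, Feb 27: Tue, Mar 27: Tue, Apr 27: Fri, May 27: Sun, Jun 27: Wed, Jul 27: Fri, Aug 27: Mon, Sep 27: Thu, Oct 27: Sat, Nov 27: Tue, Dec 27: Thu.
Monday occurs in August — 1 month.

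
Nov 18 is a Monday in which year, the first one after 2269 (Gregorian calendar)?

2272

From one year to the next, a fixed date's weekday advances by 1, or by 2 when a Feb 29 lies between the two dates.
2269: November 18 is Thursday.
2270: Friday (+1)
2271: Saturday (+1)
2272: Monday (+2)
Nov 18 falls on a Monday in 2272.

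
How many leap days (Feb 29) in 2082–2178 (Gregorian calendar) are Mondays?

3

Leap years in 2082–2178: 23 of them.
Feb 29 weekday advances by 5 (mod 7) from one leap year to the next four years later (or differs when a century non-leap intervenes).
Leap-day weekdays: 2084:Tue 2088:Sun 2092:Fri 2096:Wed 2104:Fri 2108:Wed 2112:Mon✓ 2116:Sat 2120:Thu 2124:Tue 2128:Sun 2132:Fri 2136:Wed 2140:Mon✓ 2144:Sat 2148:Thu 2152:Tue 2156:Sun 2160:Fri 2164:Wed 2168:Mon✓ 2172:Sat 2176:Thu
Monday: 2112, 2140, 2168 → 3.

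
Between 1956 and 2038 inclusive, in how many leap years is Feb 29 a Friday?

3

Leap years in 1956–2038: 21 of them.
Feb 29 weekday advances by 5 (mod 7) from one leap year to the next four years later (or differs when a century non-leap intervenes).
Leap-day weekdays: 1956:Wed 1960:Mon 1964:Sat 1968:Thu 1972:Tue 1976:Sun 1980:Fri✓ 1984:Wed 1988:Mon 1992:Sat 1996:Thu 2000:Tue 2004:Sun 2008:Fri✓ 2012:Wed 2016:Mon 2020:Sat 2024:Thu 2028:Tue 2032:Sun 2036:Fri✓
Friday: 1980, 2008, 2036 → 3.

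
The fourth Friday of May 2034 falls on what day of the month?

May 1, 2034 is a Monday, so the first Friday is the 5th.
The fourth Friday is 5 + 21 = 26.

26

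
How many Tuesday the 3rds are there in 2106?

1

Check the 3rd of each month of 2106: Jan 3: Sun, Feb 3: Wed, Mar 3: Wed, Apr 3: Sat, May 3: Mon, Jun 3: Thu, Jul 3: Sat, Aug 3: Tue, Sep 3: Fri, Oct 3: Sun, Nov 3: Wed, Dec 3: Fri.
Tuesday occurs in August — 1 month.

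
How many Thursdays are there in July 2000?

July 2000 has 31 days and begins on Saturday.
The first Thursday is July 6.
Thursdays fall on 6, 13, 20, 27 — that's 4.

4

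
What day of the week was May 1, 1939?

Monday

January 1, 1939 is a Sunday.
May 1 is day 121 of the year, i.e. 120 days after Jan 1.
120 mod 7 = 1, so advance 1 weekday from Sunday: Monday.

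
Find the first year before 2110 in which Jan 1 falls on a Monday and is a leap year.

Jan 1 advances by 2 weekdays after a leap year and by 1 after a common year.
2110: Jan 1 is Wednesday.
2109: Tuesday
2108: Sunday (leap)
2107: Saturday
2106: Friday
2105: Thursday
2104: Tuesday (leap)
2103: Monday
2102: Sunday
2101: Saturday
2100: Friday
2099: Thursday
2098: Wednesday
2097: Tuesday
2096: Sunday (leap)
2095: Saturday
2094: Friday
2093: Thursday
2092: Tuesday (leap)
2091: Monday
2090: Sunday
2089: Saturday
2088: Thursday (leap)
2087: Wednesday
2086: Tuesday
2085: Monday
2084: Saturday (leap)
2083: Friday
2082: Thursday
2081: Wednesday
2080: Monday (leap)
2080 begins on a Monday and is a leap year.

2080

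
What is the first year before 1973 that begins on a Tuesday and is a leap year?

Jan 1 advances by 2 weekdays after a leap year and by 1 after a common year.
1973: Jan 1 is Monday.
1972: Saturday (leap)
1971: Friday
1970: Thursday
1969: Wednesday
1968: Monday (leap)
1967: Sunday
1966: Saturday
1965: Friday
1964: Wednesday (leap)
1963: Tuesday
1962: Monday
1961: Sunday
1960: Friday (leap)
1959: Thursday
1958: Wednesday
1957: Tuesday
1956: Sunday (leap)
1955: Saturday
1954: Friday
1953: Thursday
1952: Tuesday (leap)
1952 begins on a Tuesday and is a leap year.

1952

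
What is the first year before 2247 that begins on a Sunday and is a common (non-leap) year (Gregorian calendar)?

2243

Jan 1 advances by 2 weekdays after a leap year and by 1 after a common year.
2247: Jan 1 is Friday.
2246: Thursday
2245: Wednesday
2244: Monday (leap)
2243: Sunday
2243 begins on a Sunday and is a common year.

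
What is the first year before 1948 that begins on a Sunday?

Jan 1 advances by 2 weekdays after a leap year and by 1 after a common year.
1948: Jan 1 is Thursday (leap).
1947: Wednesday
1946: Tuesday
1945: Monday
1944: Saturday (leap)
1943: Friday
1942: Thursday
1941: Wednesday
1940: Monday (leap)
1939: Sunday
1939 begins on a Sunday

1939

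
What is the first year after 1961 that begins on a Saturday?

Jan 1 advances by 2 weekdays after a leap year and by 1 after a common year.
1961: Jan 1 is Sunday.
1962: Monday
1963: Tuesday
1964: Wednesday (leap)
1965: Friday
1966: Saturday
1966 begins on a Saturday

1966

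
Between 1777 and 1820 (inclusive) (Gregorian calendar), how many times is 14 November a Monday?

6

Track 14 November's weekday year by year (advancing +1, or +2 across a Feb 29):
  1777: Fri  1778: Sat (+1)  1779: Sun (+1)  1780: Tue (+2)  1781: Wed (+1)
  1782: Thu (+1)  1783: Fri (+1)  1784: Sun (+2)  1785: Mon (+1) ✓  1786: Tue (+1)
  1787: Wed (+1)  1788: Fri (+2)  1789: Sat (+1)  1790: Sun (+1)  … (16 more years) …
  1807: Sat (+1)  1808: Mon (+2) ✓  1809: Tue (+1)  1810: Wed (+1)  1811: Thu (+1)
  1812: Sat (+2)  1813: Sun (+1)  1814: Mon (+1) ✓  1815: Tue (+1)  1816: Thu (+2)
  1817: Fri (+1)  1818: Sat (+1)  1819: Sun (+1)  1820: Tue (+2)
Monday years: 1785, 1791, 1796, 1803, 1808, 1814 — 6 in total.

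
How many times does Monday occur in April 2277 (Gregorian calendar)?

5

April 2277 has 30 days and begins on Sunday.
The first Monday is April 2.
Mondays fall on 2, 9, 16, 23, 30 — that's 5.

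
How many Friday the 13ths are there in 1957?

Check the 13th of each month of 1957: Jan 13: Sun, Feb 13: Wed, Mar 13: Wed, Apr 13: Sat, May 13: Mon, Jun 13: Thu, Jul 13: Sat, Aug 13: Tue, Sep 13: Fri, Oct 13: Sun, Nov 13: Wed, Dec 13: Fri.
Friday occurs in September, December — 2 months.

2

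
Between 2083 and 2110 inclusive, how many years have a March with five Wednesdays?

12

March has 31 days; it has five Wednesdays when Wednesday falls among the first (month-length − 28) days — i.e. when March 1 is one of Wednesday/Tuesday/Monday.
March 1 by year: 2083:Mon✓ 2084:Wed✓ 2085:Thu 2086:Fri 2087:Sat 2088:Mon✓ 2089:Tue✓ 2090:Wed✓ 2091:Thu 2092:Sat 2093:Sun 2094:Mon✓ 2095:Tue✓ 2096:Thu 2097:Fri 2098:Sat 2099:Sun 2100:Mon✓ 2101:Tue✓ 2102:Wed✓ 2103:Thu 2104:Sat 2105:Sun 2106:Mon✓ 2107:Tue✓ 2108:Thu 2109:Fri 2110:Sat
Years with five Wednesdays: 2083, 2084, 2088, 2089, 2090, 2094, 2095, 2100, 2101, 2102, 2106, 2107 → 12.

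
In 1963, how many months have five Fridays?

A month of length L has five Fridays iff its first Friday is on day ≤ L−28 (so day 1–3 in a 31-day month, 1–2 in a 30-day month, day 1 in a leap February).
Checking each month of 1963: Jan starts Tue (31d); Feb starts Fri (28d); Mar starts Fri (31d) ✓; Apr starts Mon (30d); May starts Wed (31d) ✓; Jun starts Sat (30d); Jul starts Mon (31d); Aug starts Thu (31d) ✓; Sep starts Sun (30d); Oct starts Tue (31d); Nov starts Fri (30d) ✓; Dec starts Sun (31d).
Five-Friday months: March, May, August, November → 4.

4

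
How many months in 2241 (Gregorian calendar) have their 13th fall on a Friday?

Check the 13th of each month of 2241: Jan 13: Wed, Feb 13: Sat, Mar 13: Sat, Apr 13: Tue, May 13: Thu, Jun 13: Sun, Jul 13: Tue, Aug 13: Fri, Sep 13: Mon, Oct 13: Wed, Nov 13: Sat, Dec 13: Mon.
Friday occurs in August — 1 month.

1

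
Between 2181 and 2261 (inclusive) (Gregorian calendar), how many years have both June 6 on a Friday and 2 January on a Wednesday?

3

Check each year's weekday for June 6 and 2 January:
  2181: Wed/Tue  2182: Thu/Wed  2183: Fri/Thu  2184: Sun/Fri  2185: Mon/Sun  2186: Tue/Mon  2187: Wed/Tue  2188: Fri/Wed ✓  2189: Sat/Fri  2190: Sun/Sat  2191: Mon/Sun  2192: Wed/Mon  2193: Thu/Wed  2194: Fri/Thu  …(53 more)…  2248: Tue/Sun  2249: Wed/Tue  2250: Thu/Wed  2251: Fri/Thu  2252: Sun/Fri  2253: Mon/Sun  2254: Tue/Mon  2255: Wed/Tue  2256: Fri/Wed ✓  2257: Sat/Fri  2258: Sun/Sat  2259: Mon/Sun  2260: Wed/Mon  2261: Thu/Wed
Both conditions hold in: 2188, 2228, 2256 — 3.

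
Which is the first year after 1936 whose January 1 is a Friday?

1937

Jan 1 advances by 2 weekdays after a leap year and by 1 after a common year.
1936: Jan 1 is Wednesday (leap).
1937: Friday
1937 begins on a Friday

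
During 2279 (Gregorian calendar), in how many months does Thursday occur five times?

4

A month of length L has five Thursdays iff its first Thursday is on day ≤ L−28 (so day 1–3 in a 31-day month, 1–2 in a 30-day month, day 1 in a leap February).
Checking each month of 2279: Jan starts Wed (31d) ✓; Feb starts Sat (28d); Mar starts Sat (31d); Apr starts Tue (30d); May starts Thu (31d) ✓; Jun starts Sun (30d); Jul starts Tue (31d) ✓; Aug starts Fri (31d); Sep starts Mon (30d); Oct starts Wed (31d) ✓; Nov starts Sat (30d); Dec starts Mon (31d).
Five-Thursday months: January, May, July, October → 4.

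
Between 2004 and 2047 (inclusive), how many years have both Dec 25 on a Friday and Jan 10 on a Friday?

1

Check each year's weekday for Dec 25 and Jan 10:
  2004: Sat/Sat  2005: Sun/Mon  2006: Mon/Tue  2007: Tue/Wed  2008: Thu/Thu  2009: Fri/Sat  2010: Sat/Sun  2011: Sun/Mon  2012: Tue/Tue  2013: Wed/Thu  2014: Thu/Fri  2015: Fri/Sat  2016: Sun/Sun  2017: Mon/Tue  …(16 more)…  2034: Mon/Tue  2035: Tue/Wed  2036: Thu/Thu  2037: Fri/Sat  2038: Sat/Sun  2039: Sun/Mon  2040: Tue/Tue  2041: Wed/Thu  2042: Thu/Fri  2043: Fri/Sat  2044: Sun/Sun  2045: Mon/Tue  2046: Tue/Wed  2047: Wed/Thu
Both conditions hold in: 2020 — 1.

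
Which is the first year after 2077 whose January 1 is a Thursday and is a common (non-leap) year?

Jan 1 advances by 2 weekdays after a leap year and by 1 after a common year.
2077: Jan 1 is Friday.
2078: Saturday
2079: Sunday
2080: Monday (leap)
2081: Wednesday
2082: Thursday
2082 begins on a Thursday and is a common year.

2082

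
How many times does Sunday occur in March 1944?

4

March 1944 has 31 days and begins on Wednesday.
The first Sunday is March 5.
Sundays fall on 5, 12, 19, 26 — that's 4.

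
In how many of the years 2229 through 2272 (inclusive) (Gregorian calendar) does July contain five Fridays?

July has 31 days; it has five Fridays when Friday falls among the first (month-length − 28) days — i.e. when July 1 is one of Friday/Thursday/Wednesday.
July 1 by year: 2229:Wed✓ 2230:Thu✓ 2231:Fri✓ 2232:Sun 2233:Mon 2234:Tue 2235:Wed✓ 2236:Fri✓ 2237:Sat 2238:Sun 2239:Mon 2240:Wed✓ 2241:Thu✓ 2242:Fri✓ 2243:Sat …(14 more)… 2258:Thu✓ 2259:Fri✓ 2260:Sun 2261:Mon 2262:Tue 2263:Wed✓ 2264:Fri✓ 2265:Sat 2266:Sun 2267:Mon 2268:Wed✓ 2269:Thu✓ 2270:Fri✓ 2271:Sat 2272:Mon
Years with five Fridays: 2229, 2230, 2231, 2235, 2236, 2240, 2241, 2242, 2246, 2247, 2252, 2253, 2257, 2258, 2259, 2263, 2264, 2268, 2269, 2270 → 20.

20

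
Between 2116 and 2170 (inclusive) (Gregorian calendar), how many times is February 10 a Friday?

Track February 10's weekday year by year (advancing +1, or +2 across a Feb 29):
  2116: Mon  2117: Wed (+2)  2118: Thu (+1)  2119: Fri (+1) ✓  2120: Sat (+1)
  2121: Mon (+2)  2122: Tue (+1)  2123: Wed (+1)  2124: Thu (+1)  2125: Sat (+2)
  2126: Sun (+1)  2127: Mon (+1)  2128: Tue (+1)  2129: Thu (+2)  … (27 more years) …
  2157: Thu (+2)  2158: Fri (+1) ✓  2159: Sat (+1)  2160: Sun (+1)  2161: Tue (+2)
  2162: Wed (+1)  2163: Thu (+1)  2164: Fri (+1) ✓  2165: Sun (+2)  2166: Mon (+1)
  2167: Tue (+1)  2168: Wed (+1)  2169: Fri (+2) ✓  2170: Sat (+1)
Friday years: 2119, 2130, 2136, 2141, 2147, 2158, 2164, 2169 — 8 in total.

8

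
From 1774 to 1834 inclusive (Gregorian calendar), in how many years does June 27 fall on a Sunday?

Track June 27's weekday year by year (advancing +1, or +2 across a Feb 29):
  1774: Mon  1775: Tue (+1)  1776: Thu (+2)  1777: Fri (+1)  1778: Sat (+1)
  1779: Sun (+1) ✓  1780: Tue (+2)  1781: Wed (+1)  1782: Thu (+1)  1783: Fri (+1)
  1784: Sun (+2) ✓  1785: Mon (+1)  1786: Tue (+1)  1787: Wed (+1)  … (33 more years) …
  1821: Wed (+1)  1822: Thu (+1)  1823: Fri (+1)  1824: Sun (+2) ✓  1825: Mon (+1)
  1826: Tue (+1)  1827: Wed (+1)  1828: Fri (+2)  1829: Sat (+1)  1830: Sun (+1) ✓
  1831: Mon (+1)  1832: Wed (+2)  1833: Thu (+1)  1834: Fri (+1)
Sunday years: 1779, 1784, 1790, 1802, 1813, 1819, 1824, 1830 — 8 in total.

8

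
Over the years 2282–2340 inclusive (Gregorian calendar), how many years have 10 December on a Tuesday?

9

Track 10 December's weekday year by year (advancing +1, or +2 across a Feb 29):
  2282: Sun  2283: Mon (+1)  2284: Wed (+2)  2285: Thu (+1)  2286: Fri (+1)
  2287: Sat (+1)  2288: Mon (+2)  2289: Tue (+1) ✓  2290: Wed (+1)  2291: Thu (+1)
  2292: Sat (+2)  2293: Sun (+1)  2294: Mon (+1)  2295: Tue (+1) ✓  … (31 more years) …
  2327: Sat (+1)  2328: Mon (+2)  2329: Tue (+1) ✓  2330: Wed (+1)  2331: Thu (+1)
  2332: Sat (+2)  2333: Sun (+1)  2334: Mon (+1)  2335: Tue (+1) ✓  2336: Thu (+2)
  2337: Fri (+1)  2338: Sat (+1)  2339: Sun (+1)  2340: Tue (+2) ✓
Tuesday years: 2289, 2295, 2301, 2307, 2312, 2318, 2329, 2335, 2340 — 9 in total.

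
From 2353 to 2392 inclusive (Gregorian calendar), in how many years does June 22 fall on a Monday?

7

Track June 22's weekday year by year (advancing +1, or +2 across a Feb 29):
  2353: Mon ✓  2354: Tue (+1)  2355: Wed (+1)  2356: Fri (+2)  2357: Sat (+1)
  2358: Sun (+1)  2359: Mon (+1) ✓  2360: Wed (+2)  2361: Thu (+1)  2362: Fri (+1)
  2363: Sat (+1)  2364: Mon (+2) ✓  2365: Tue (+1)  2366: Wed (+1)  … (12 more years) …
  2379: Fri (+1)  2380: Sun (+2)  2381: Mon (+1) ✓  2382: Tue (+1)  2383: Wed (+1)
  2384: Fri (+2)  2385: Sat (+1)  2386: Sun (+1)  2387: Mon (+1) ✓  2388: Wed (+2)
  2389: Thu (+1)  2390: Fri (+1)  2391: Sat (+1)  2392: Mon (+2) ✓
Monday years: 2353, 2359, 2364, 2370, 2381, 2387, 2392 — 7 in total.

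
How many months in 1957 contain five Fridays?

A month of length L has five Fridays iff its first Friday is on day ≤ L−28 (so day 1–3 in a 31-day month, 1–2 in a 30-day month, day 1 in a leap February).
Checking each month of 1957: Jan starts Tue (31d); Feb starts Fri (28d); Mar starts Fri (31d) ✓; Apr starts Mon (30d); May starts Wed (31d) ✓; Jun starts Sat (30d); Jul starts Mon (31d); Aug starts Thu (31d) ✓; Sep starts Sun (30d); Oct starts Tue (31d); Nov starts Fri (30d) ✓; Dec starts Sun (31d).
Five-Friday months: March, May, August, November → 4.

4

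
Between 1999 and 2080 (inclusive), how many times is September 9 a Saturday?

Track September 9's weekday year by year (advancing +1, or +2 across a Feb 29):
  1999: Thu  2000: Sat (+2) ✓  2001: Sun (+1)  2002: Mon (+1)  2003: Tue (+1)
  2004: Thu (+2)  2005: Fri (+1)  2006: Sat (+1) ✓  2007: Sun (+1)  2008: Tue (+2)
  2009: Wed (+1)  2010: Thu (+1)  2011: Fri (+1)  2012: Sun (+2)  … (54 more years) …
  2067: Fri (+1)  2068: Sun (+2)  2069: Mon (+1)  2070: Tue (+1)  2071: Wed (+1)
  2072: Fri (+2)  2073: Sat (+1) ✓  2074: Sun (+1)  2075: Mon (+1)  2076: Wed (+2)
  2077: Thu (+1)  2078: Fri (+1)  2079: Sat (+1) ✓  2080: Mon (+2)
Saturday years: 2000, 2006, 2017, 2023, 2028, 2034, 2045, 2051, 2056, 2062, 2073, 2079 — 12 in total.

12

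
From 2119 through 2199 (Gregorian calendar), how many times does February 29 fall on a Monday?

3

Leap years in 2119–2199: 20 of them.
Feb 29 weekday advances by 5 (mod 7) from one leap year to the next four years later (or differs when a century non-leap intervenes).
Leap-day weekdays: 2120:Thu 2124:Tue 2128:Sun 2132:Fri 2136:Wed 2140:Mon✓ 2144:Sat 2148:Thu 2152:Tue 2156:Sun 2160:Fri 2164:Wed 2168:Mon✓ 2172:Sat 2176:Thu 2180:Tue 2184:Sun 2188:Fri 2192:Wed 2196:Mon✓
Monday: 2140, 2168, 2196 → 3.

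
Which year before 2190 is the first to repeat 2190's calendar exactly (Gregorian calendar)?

2179

Two years share a calendar iff Jan 1 falls on the same weekday and both are leap or both are common. 2190: Jan 1 is Friday, common year.
2189: Jan 1 Thursday, common
2188: Jan 1 Tuesday, leap
2187: Jan 1 Monday, common
2186: Jan 1 Sunday, common
2185: Jan 1 Saturday, common
2184: Jan 1 Thursday, leap
2183: Jan 1 Wednesday, common
2182: Jan 1 Tuesday, common
2181: Jan 1 Monday, common
2180: Jan 1 Saturday, leap
2179: Jan 1 Friday, common
2179 matches on both conditions.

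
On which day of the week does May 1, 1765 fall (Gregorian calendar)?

Wednesday

January 1, 1765 is a Tuesday.
May 1 is day 121 of the year, i.e. 120 days after Jan 1.
120 mod 7 = 1, so advance 1 weekday from Tuesday: Wednesday.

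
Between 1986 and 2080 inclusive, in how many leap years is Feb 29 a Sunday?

3

Leap years in 1986–2080: 24 of them.
Feb 29 weekday advances by 5 (mod 7) from one leap year to the next four years later (or differs when a century non-leap intervenes).
Leap-day weekdays: 1988:Mon 1992:Sat 1996:Thu 2000:Tue 2004:Sun✓ 2008:Fri 2012:Wed 2016:Mon 2020:Sat 2024:Thu 2028:Tue 2032:Sun✓ 2036:Fri 2040:Wed 2044:Mon 2048:Sat 2052:Thu 2056:Tue 2060:Sun✓ 2064:Fri 2068:Wed 2072:Mon 2076:Sat 2080:Thu
Sunday: 2004, 2032, 2060 → 3.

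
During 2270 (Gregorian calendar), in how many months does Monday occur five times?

A month of length L has five Mondays iff its first Monday is on day ≤ L−28 (so day 1–3 in a 31-day month, 1–2 in a 30-day month, day 1 in a leap February).
Checking each month of 2270: Jan starts Sat (31d) ✓; Feb starts Tue (28d); Mar starts Tue (31d); Apr starts Fri (30d); May starts Sun (31d) ✓; Jun starts Wed (30d); Jul starts Fri (31d); Aug starts Mon (31d) ✓; Sep starts Thu (30d); Oct starts Sat (31d) ✓; Nov starts Tue (30d); Dec starts Thu (31d).
Five-Monday months: January, May, August, October → 4.

4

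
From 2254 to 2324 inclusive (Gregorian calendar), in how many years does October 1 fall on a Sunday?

Track October 1's weekday year by year (advancing +1, or +2 across a Feb 29):
  2254: Sun ✓  2255: Mon (+1)  2256: Wed (+2)  2257: Thu (+1)  2258: Fri (+1)
  2259: Sat (+1)  2260: Mon (+2)  2261: Tue (+1)  2262: Wed (+1)  2263: Thu (+1)
  2264: Sat (+2)  2265: Sun (+1) ✓  2266: Mon (+1)  2267: Tue (+1)  … (43 more years) …
  2311: Sun (+1) ✓  2312: Tue (+2)  2313: Wed (+1)  2314: Thu (+1)  2315: Fri (+1)
  2316: Sun (+2) ✓  2317: Mon (+1)  2318: Tue (+1)  2319: Wed (+1)  2320: Fri (+2)
  2321: Sat (+1)  2322: Sun (+1) ✓  2323: Mon (+1)  2324: Wed (+2)
Sunday years: 2254, 2265, 2271, 2276, 2282, 2293, 2299, 2305, 2311, 2316, 2322 — 11 in total.

11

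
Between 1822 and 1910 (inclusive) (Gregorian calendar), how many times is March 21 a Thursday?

Track March 21's weekday year by year (advancing +1, or +2 across a Feb 29):
  1822: Thu ✓  1823: Fri (+1)  1824: Sun (+2)  1825: Mon (+1)  1826: Tue (+1)
  1827: Wed (+1)  1828: Fri (+2)  1829: Sat (+1)  1830: Sun (+1)  1831: Mon (+1)
  1832: Wed (+2)  1833: Thu (+1) ✓  1834: Fri (+1)  1835: Sat (+1)  … (61 more years) …
  1897: Sun (+1)  1898: Mon (+1)  1899: Tue (+1)  1900: Wed (+1)  1901: Thu (+1) ✓
  1902: Fri (+1)  1903: Sat (+1)  1904: Mon (+2)  1905: Tue (+1)  1906: Wed (+1)
  1907: Thu (+1) ✓  1908: Sat (+2)  1909: Sun (+1)  1910: Mon (+1)
Thursday years: 1822, 1833, 1839, 1844, 1850, 1861, 1867, 1872, 1878, 1889, 1895, 1901, 1907 — 13 in total.

13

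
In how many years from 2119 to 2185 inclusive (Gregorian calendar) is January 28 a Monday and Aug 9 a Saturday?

Check each year's weekday for January 28 and Aug 9:
  2119: Sat/Wed  2120: Sun/Fri  2121: Tue/Sat  2122: Wed/Sun  2123: Thu/Mon  2124: Fri/Wed  2125: Sun/Thu  2126: Mon/Fri  2127: Tue/Sat  2128: Wed/Mon  2129: Fri/Tue  2130: Sat/Wed  2131: Sun/Thu  2132: Mon/Sat ✓  …(39 more)…  2172: Tue/Sun  2173: Thu/Mon  2174: Fri/Tue  2175: Sat/Wed  2176: Sun/Fri  2177: Tue/Sat  2178: Wed/Sun  2179: Thu/Mon  2180: Fri/Wed  2181: Sun/Thu  2182: Mon/Fri  2183: Tue/Sat  2184: Wed/Mon  2185: Fri/Tue
Both conditions hold in: 2132, 2160 — 2.

2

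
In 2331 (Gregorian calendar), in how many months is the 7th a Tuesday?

2

Check the 7th of each month of 2331: Jan 7: Wed, Feb 7: Sat, Mar 7: Sat, Apr 7: Tue, May 7: Thu, Jun 7: Sun, Jul 7: Tue, Aug 7: Fri, Sep 7: Mon, Oct 7: Wed, Nov 7: Sat, Dec 7: Mon.
Tuesday occurs in April, July — 2 months.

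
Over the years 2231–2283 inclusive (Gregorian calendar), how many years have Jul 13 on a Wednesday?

Track Jul 13's weekday year by year (advancing +1, or +2 across a Feb 29):
  2231: Wed ✓  2232: Fri (+2)  2233: Sat (+1)  2234: Sun (+1)  2235: Mon (+1)
  2236: Wed (+2) ✓  2237: Thu (+1)  2238: Fri (+1)  2239: Sat (+1)  2240: Mon (+2)
  2241: Tue (+1)  2242: Wed (+1) ✓  2243: Thu (+1)  2244: Sat (+2)  … (25 more years) …
  2270: Wed (+1) ✓  2271: Thu (+1)  2272: Sat (+2)  2273: Sun (+1)  2274: Mon (+1)
  2275: Tue (+1)  2276: Thu (+2)  2277: Fri (+1)  2278: Sat (+1)  2279: Sun (+1)
  2280: Tue (+2)  2281: Wed (+1) ✓  2282: Thu (+1)  2283: Fri (+1)
Wednesday years: 2231, 2236, 2242, 2253, 2259, 2264, 2270, 2281 — 8 in total.

8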